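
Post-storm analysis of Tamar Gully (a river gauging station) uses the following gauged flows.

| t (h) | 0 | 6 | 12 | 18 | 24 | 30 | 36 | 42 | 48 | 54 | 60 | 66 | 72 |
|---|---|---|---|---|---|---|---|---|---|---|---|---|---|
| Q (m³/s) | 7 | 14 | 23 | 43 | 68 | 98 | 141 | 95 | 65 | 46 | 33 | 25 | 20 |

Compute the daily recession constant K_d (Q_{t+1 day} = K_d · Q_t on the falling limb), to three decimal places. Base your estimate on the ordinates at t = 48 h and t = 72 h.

Between t = 48 h and t = 72 h the flow falls from 65 to 20 m³/s over 4×6 h = 24 h.
Per-interval ratio K = (20/65)^(1/4) = 0.7448; K_d = K^(24/6) = 0.308.

K_d ≈ 0.308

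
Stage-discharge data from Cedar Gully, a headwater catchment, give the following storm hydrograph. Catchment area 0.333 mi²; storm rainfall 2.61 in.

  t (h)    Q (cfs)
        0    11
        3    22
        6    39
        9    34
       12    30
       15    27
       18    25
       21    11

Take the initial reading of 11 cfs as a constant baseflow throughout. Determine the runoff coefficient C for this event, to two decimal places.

ΣQ_DR = 111.0 cfs; V = ΣQ_DR·Δt = 1.199 × 10^6 ft³.
Runoff depth d = V / A = 1.550 in.
C = d / P = 1.550 / 2.61 = 0.59.

C ≈ 0.59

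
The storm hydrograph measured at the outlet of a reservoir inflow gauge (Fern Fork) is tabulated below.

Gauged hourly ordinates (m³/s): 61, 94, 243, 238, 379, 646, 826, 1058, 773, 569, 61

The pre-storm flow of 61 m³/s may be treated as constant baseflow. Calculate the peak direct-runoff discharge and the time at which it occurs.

Q_p = 997.0 m³/s at t = 7 h

Subtracting baseflow gives direct-runoff ordinates: 0.0, 33.0, 182.0, 177.0, 318.0, 585.0, 765.0, 997.0, 712.0, 508.0, 0.0 m³/s.
The maximum is 997.0 m³/s, occurring at the reading for t = 7 h.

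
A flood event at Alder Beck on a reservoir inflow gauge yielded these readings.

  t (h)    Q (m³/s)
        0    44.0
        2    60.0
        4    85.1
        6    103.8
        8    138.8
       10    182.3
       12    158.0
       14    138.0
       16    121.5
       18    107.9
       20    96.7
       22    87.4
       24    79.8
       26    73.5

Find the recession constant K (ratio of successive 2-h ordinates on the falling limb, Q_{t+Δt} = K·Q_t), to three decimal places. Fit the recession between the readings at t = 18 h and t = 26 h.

K ≈ 0.908

Using the recession-limb readings at t = 18 h and t = 26 h: Q falls from 107.9 to 73.5 m³/s over 4 intervals.
K = (Q₂/Q₁)^(1/4) = (73.5/107.9)^(1/4) = 0.908.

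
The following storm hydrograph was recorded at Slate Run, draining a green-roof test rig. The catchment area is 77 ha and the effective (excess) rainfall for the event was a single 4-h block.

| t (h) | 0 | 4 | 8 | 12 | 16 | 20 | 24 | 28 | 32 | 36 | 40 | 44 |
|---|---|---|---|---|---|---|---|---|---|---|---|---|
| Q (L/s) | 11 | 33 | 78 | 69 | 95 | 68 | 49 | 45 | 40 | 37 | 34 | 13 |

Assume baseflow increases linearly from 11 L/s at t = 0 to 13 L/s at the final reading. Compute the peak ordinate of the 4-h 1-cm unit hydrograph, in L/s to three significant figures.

U_p ≈ 104 L/s

Direct runoff: 0.00, 21.82, 66.64, 57.45, 83.27, 56.09, 36.91, 32.73, 27.55, 24.36, 21.18, 0.00 L/s; ΣQ_DR = 428.0 L/s, peak = 83.27 L/s.
Runoff depth d = ΣQ_DR·Δt / A = 428.0 × 14400 / (77 ha) = 8.004 mm.
The 1-cm UH is the DRH scaled by (10 mm)/d, so U_p = 83.27 × 10/8.004 = 104 L/s.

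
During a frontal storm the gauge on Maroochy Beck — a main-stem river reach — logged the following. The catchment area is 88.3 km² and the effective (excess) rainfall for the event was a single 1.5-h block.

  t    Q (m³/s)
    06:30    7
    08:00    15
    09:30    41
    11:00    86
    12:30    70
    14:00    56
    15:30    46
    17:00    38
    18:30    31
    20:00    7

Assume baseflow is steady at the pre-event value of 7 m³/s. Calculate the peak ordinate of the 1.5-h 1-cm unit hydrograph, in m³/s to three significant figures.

U_p ≈ 39.5 m³/s

Direct runoff: 0.0, 8.0, 34.0, 79.0, 63.0, 49.0, 39.0, 31.0, 24.0, 0.0 m³/s; ΣQ_DR = 327.0 m³/s, peak = 79.0 m³/s.
Runoff depth d = ΣQ_DR·Δt / A = 327.0 × 5400 / (88.3 km²) = 20.00 mm.
The 1-cm UH is the DRH scaled by (10 mm)/d, so U_p = 79.0 × 10/20.00 = 39.5 m³/s.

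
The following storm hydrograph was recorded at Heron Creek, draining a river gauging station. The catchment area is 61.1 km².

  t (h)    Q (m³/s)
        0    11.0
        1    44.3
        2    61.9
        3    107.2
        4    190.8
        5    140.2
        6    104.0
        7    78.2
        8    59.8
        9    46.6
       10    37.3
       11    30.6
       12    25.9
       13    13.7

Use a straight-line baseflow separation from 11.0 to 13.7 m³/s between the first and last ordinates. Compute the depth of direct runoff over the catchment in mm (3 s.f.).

d ≈ 45.9 mm

Direct runoff: 0.00, 33.09, 50.48, 95.58, 178.97, 128.16, 91.75, 65.75, 47.14, 33.73, 24.22, 17.32, 12.41, 0.00 m³/s; ΣQ_DR = 778.6 m³/s.
V = ΣQ_DR · Δt = 778.6 × 3600 s = 2.803 × 10^6 m³.
Over A = 61.1 km², depth = V / A = 45.9 mm.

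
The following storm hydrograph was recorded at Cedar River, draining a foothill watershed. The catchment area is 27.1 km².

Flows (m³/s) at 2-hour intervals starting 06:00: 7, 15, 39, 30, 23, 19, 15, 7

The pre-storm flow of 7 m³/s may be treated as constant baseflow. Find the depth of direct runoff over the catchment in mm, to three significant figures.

Direct runoff: 0.0, 8.0, 32.0, 23.0, 16.0, 12.0, 8.0, 0.0 m³/s; ΣQ_DR = 99.00 m³/s.
V = ΣQ_DR · Δt = 99.00 × 7200 s = 7.128 × 10^5 m³.
Over A = 27.1 km², depth = V / A = 26.3 mm.

d ≈ 26.3 mm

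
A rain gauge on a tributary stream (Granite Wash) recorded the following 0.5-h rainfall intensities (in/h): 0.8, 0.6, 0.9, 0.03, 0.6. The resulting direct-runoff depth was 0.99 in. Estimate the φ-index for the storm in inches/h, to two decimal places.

φ ≈ 0.23 in/h

Only the 4 blocks with intensity above φ contribute runoff: 0.8, 0.6, 0.9, 0.6 in/h.
Σ(I−φ)·Δt = d  ⇒  (0.8+0.6+0.9+0.6 − 4φ)·0.5 = 0.99
φ = (2.900 − 0.99/0.5) / 4 = 0.23 in/h.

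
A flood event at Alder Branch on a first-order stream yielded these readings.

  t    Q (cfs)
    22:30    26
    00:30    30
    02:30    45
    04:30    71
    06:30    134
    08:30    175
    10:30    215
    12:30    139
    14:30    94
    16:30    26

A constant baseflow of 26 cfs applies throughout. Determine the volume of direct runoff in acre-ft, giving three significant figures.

V ≈ 115 acre-ft

Direct-runoff ordinates (Q − Q_b): 0.0, 4.0, 19.0, 45.0, 108.0, 149.0, 189.0, 113.0, 68.0, 0.0 cfs.
ΣQ_DR = 695.0 cfs.
With Δt = 2 h = 7200 s, V = ΣQ_DR · Δt = 695.0 × 7200 = 5.00 × 10^6 ft³ = 115 acre-ft.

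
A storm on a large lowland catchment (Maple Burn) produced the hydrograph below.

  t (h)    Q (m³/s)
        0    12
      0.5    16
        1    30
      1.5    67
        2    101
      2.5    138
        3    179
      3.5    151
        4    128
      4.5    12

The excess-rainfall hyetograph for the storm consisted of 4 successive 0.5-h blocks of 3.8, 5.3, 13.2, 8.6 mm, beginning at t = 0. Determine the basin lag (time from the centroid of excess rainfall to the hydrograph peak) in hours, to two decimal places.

t_L ≈ 1.82 h

Centroid of excess rainfall: t_c = Σ P_i·t̄_i / ΣP_i = 1.1804 h (block centres at 0.25, 0.75, 1.25, 1.75 h).
Hydrograph peak occurs at t = 3 h, so basin lag t_L = 3 − 1.1804 = 1.82 h.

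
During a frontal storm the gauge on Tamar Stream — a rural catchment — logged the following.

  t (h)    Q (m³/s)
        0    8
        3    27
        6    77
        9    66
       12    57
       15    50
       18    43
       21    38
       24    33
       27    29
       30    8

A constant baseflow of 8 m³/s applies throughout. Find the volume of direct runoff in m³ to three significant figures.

Direct-runoff ordinates (Q − Q_b): 0.0, 19.0, 69.0, 58.0, 49.0, 42.0, 35.0, 30.0, 25.0, 21.0, 0.0 m³/s.
ΣQ_DR = 348.0 m³/s.
With Δt = 3 h = 10800 s, V = ΣQ_DR · Δt = 348.0 × 10800 = 3.76 × 10^6 m³.

V ≈ 3.76 × 10^6 m³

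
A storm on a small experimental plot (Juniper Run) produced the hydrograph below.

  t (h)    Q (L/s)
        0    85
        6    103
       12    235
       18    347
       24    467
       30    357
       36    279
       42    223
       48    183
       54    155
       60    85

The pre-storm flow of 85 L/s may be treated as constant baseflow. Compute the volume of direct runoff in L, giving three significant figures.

V ≈ 3.42 × 10^7 L

Direct-runoff ordinates (Q − Q_b): 0.0, 18.0, 150.0, 262.0, 382.0, 272.0, 194.0, 138.0, 98.0, 70.0, 0.0 L/s.
ΣQ_DR = 1584 L/s.
With Δt = 6 h = 21600 s, V = ΣQ_DR · Δt = 1584 × 21600 = 3.42 × 10^7 L.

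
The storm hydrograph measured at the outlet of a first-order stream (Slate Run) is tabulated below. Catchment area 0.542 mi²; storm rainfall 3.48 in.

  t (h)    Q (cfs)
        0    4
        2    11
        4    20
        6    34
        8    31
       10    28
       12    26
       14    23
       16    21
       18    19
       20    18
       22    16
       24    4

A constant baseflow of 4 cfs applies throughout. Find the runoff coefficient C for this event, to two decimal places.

C ≈ 0.33

ΣQ_DR = 203.0 cfs; V = ΣQ_DR·Δt = 1.462 × 10^6 ft³.
Runoff depth d = V / A = 1.161 in.
C = d / P = 1.161 / 3.48 = 0.33.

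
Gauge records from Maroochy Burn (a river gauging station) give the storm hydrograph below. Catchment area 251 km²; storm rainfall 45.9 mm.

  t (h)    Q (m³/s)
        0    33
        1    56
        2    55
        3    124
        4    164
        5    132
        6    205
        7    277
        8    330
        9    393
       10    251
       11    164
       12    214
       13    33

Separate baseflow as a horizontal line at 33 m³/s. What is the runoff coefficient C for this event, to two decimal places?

ΣQ_DR = 1969 m³/s; V = ΣQ_DR·Δt = 7.088 × 10^6 m³.
Runoff depth d = V / A = 28.24 mm.
C = d / P = 28.24 / 45.9 = 0.62.

C ≈ 0.62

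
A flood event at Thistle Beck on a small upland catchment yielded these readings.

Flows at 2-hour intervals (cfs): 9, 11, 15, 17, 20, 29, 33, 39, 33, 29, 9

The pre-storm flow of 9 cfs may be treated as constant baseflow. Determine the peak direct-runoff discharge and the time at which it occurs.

Subtracting baseflow gives direct-runoff ordinates: 0.0, 2.0, 6.0, 8.0, 11.0, 20.0, 24.0, 30.0, 24.0, 20.0, 0.0 cfs.
The maximum is 30.0 cfs, occurring at the reading for t = 14 h.

Q_p = 30.0 cfs at t = 14 h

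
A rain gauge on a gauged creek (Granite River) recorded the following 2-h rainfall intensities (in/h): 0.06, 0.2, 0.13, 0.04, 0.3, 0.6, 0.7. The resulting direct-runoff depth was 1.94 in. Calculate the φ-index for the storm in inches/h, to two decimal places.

Only the 3 blocks with intensity above φ contribute runoff: 0.3, 0.6, 0.7 in/h.
Σ(I−φ)·Δt = d  ⇒  (0.3+0.6+0.7 − 3φ)·2 = 1.94
φ = (1.600 − 1.94/2) / 3 = 0.21 in/h.

φ ≈ 0.21 in/h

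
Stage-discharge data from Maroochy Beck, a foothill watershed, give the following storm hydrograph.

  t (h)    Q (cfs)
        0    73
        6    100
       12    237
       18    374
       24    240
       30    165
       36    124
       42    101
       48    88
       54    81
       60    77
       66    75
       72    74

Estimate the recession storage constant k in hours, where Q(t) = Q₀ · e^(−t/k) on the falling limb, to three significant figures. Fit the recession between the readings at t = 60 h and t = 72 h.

k ≈ 302 h

On the falling limb, Q drops from 77 to 74 cfs between t = 60 h and t = 72 h (Δt = 12 h).
k = −Δt / ln(Q₂/Q₁) = −12 / ln(74/77) = 302 h.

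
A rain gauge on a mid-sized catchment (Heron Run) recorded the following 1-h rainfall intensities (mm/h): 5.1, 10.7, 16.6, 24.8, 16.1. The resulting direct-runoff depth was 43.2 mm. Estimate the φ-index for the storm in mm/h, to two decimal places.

φ ≈ 6.25 mm/h

Only the 4 blocks with intensity above φ contribute runoff: 10.7, 16.6, 24.8, 16.1 mm/h.
Σ(I−φ)·Δt = d  ⇒  (10.7+16.6+24.8+16.1 − 4φ)·1 = 43.2
φ = (68.20 − 43.2/1) / 4 = 6.25 mm/h.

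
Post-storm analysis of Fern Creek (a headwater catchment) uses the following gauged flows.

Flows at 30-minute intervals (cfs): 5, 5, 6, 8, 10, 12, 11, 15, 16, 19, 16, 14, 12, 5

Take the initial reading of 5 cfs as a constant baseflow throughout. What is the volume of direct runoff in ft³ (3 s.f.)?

Direct-runoff ordinates (Q − Q_b): 0.0, 0.0, 1.0, 3.0, 5.0, 7.0, 6.0, 10.0, 11.0, 14.0, 11.0, 9.0, 7.0, 0.0 cfs.
ΣQ_DR = 84.00 cfs.
With Δt = 0.5 h = 1800 s, V = ΣQ_DR · Δt = 84.00 × 1800 = 1.51 × 10^5 ft³.

V ≈ 1.51 × 10^5 ft³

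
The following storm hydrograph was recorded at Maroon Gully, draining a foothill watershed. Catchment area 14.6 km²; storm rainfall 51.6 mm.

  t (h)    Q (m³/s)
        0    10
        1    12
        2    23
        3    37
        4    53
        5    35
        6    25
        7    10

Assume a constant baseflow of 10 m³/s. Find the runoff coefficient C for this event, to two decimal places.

C ≈ 0.60

ΣQ_DR = 125.0 m³/s; V = ΣQ_DR·Δt = 4.500 × 10^5 m³.
Runoff depth d = V / A = 30.82 mm.
C = d / P = 30.82 / 51.6 = 0.60.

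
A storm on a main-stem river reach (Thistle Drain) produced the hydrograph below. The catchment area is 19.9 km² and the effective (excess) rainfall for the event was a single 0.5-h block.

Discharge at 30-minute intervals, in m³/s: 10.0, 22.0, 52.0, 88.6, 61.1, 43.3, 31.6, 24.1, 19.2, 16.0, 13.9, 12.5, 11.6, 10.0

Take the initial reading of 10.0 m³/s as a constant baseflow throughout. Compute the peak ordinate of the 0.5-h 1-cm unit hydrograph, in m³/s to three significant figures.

U_p ≈ 31.5 m³/s

Direct runoff: 0.0, 12.0, 42.0, 78.6, 51.1, 33.3, 21.6, 14.1, 9.2, 6.0, 3.9, 2.5, 1.6, 0.0 m³/s; ΣQ_DR = 275.9 m³/s, peak = 78.6 m³/s.
Runoff depth d = ΣQ_DR·Δt / A = 275.9 × 1800 / (19.9 km²) = 24.96 mm.
The 1-cm UH is the DRH scaled by (10 mm)/d, so U_p = 78.6 × 10/24.96 = 31.5 m³/s.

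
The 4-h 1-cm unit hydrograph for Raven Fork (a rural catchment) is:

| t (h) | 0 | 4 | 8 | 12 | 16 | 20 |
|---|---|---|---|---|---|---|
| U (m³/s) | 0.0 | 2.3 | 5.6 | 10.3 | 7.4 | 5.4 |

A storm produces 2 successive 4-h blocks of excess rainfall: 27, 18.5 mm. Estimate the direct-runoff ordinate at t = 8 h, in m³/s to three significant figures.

By discrete convolution, Q_j = Σ (P_i / 10 mm) · U_{j−i}.
At t = 8 h (j=2): Q = (27/10)·5.6 + (18.5/10)·2.3 = 19.4 m³/s.

Q ≈ 19.4 m³/s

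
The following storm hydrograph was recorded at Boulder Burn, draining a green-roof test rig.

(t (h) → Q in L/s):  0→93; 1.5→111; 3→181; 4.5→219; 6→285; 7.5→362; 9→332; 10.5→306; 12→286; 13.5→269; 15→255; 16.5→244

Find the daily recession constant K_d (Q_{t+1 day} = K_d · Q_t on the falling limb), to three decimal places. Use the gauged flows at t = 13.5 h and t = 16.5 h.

K_d ≈ 0.458

Between t = 13.5 h and t = 16.5 h the flow falls from 269 to 244 L/s over 2×1.5 h = 3 h.
Per-interval ratio K = (244/269)^(1/2) = 0.9524; K_d = K^(24/1.5) = 0.458.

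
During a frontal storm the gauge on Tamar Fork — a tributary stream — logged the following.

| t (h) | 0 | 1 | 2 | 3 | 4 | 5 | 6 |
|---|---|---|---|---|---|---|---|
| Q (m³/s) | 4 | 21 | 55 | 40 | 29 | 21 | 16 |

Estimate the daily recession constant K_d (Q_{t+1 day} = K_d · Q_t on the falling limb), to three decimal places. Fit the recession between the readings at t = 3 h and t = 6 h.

Between t = 3 h and t = 6 h the flow falls from 40 to 16 m³/s over 3×1 h = 3 h.
Per-interval ratio K = (16/40)^(1/3) = 0.7368; K_d = K^(24/1) = 0.001.

K_d ≈ 0.001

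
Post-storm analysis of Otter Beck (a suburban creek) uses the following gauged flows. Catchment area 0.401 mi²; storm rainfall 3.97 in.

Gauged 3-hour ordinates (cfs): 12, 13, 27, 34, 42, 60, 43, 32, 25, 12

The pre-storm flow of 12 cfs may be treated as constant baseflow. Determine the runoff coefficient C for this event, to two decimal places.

ΣQ_DR = 180.0 cfs; V = ΣQ_DR·Δt = 1.944 × 10^6 ft³.
Runoff depth d = V / A = 2.087 in.
C = d / P = 2.087 / 3.97 = 0.53.

C ≈ 0.53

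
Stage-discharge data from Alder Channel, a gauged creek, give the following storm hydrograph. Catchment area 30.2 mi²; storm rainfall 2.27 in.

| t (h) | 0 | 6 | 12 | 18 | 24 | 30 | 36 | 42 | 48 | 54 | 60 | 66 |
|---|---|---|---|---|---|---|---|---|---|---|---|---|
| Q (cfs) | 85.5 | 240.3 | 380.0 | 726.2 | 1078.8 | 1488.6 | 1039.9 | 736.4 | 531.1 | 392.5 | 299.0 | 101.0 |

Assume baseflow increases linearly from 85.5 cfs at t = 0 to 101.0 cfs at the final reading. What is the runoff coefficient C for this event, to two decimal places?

ΣQ_DR = 5980 cfs; V = ΣQ_DR·Δt = 1.292 × 10^8 ft³.
Runoff depth d = V / A = 1.841 in.
C = d / P = 1.841 / 2.27 = 0.81.

C ≈ 0.81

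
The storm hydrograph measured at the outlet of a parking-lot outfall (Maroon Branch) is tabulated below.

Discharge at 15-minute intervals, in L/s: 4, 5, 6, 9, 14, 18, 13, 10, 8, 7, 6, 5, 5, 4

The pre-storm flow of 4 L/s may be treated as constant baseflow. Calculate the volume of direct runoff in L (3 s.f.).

Direct-runoff ordinates (Q − Q_b): 0.0, 1.0, 2.0, 5.0, 10.0, 14.0, 9.0, 6.0, 4.0, 3.0, 2.0, 1.0, 1.0, 0.0 L/s.
ΣQ_DR = 58.00 L/s.
With Δt = 0.25 h = 900 s, V = ΣQ_DR · Δt = 58.00 × 900 = 52200 L.

V ≈ 52200 L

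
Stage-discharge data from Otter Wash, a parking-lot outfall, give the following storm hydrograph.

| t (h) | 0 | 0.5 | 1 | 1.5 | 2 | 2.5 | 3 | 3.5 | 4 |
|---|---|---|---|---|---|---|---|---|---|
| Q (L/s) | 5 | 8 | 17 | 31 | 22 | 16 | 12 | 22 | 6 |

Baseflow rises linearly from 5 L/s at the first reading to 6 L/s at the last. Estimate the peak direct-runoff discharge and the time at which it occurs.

Subtracting baseflow gives direct-runoff ordinates: 0.00, 2.88, 11.75, 25.62, 16.50, 10.38, 6.25, 16.12, 0.00 L/s.
The maximum is 25.62 L/s, occurring at the reading for t = 1.5 h.

Q_p = 25.62 L/s at t = 1.5 h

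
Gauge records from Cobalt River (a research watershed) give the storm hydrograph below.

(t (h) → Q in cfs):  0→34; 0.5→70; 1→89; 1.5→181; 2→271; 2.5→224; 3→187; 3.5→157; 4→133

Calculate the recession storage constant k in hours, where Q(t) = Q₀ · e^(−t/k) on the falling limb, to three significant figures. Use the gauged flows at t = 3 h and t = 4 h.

k ≈ 2.93 h

On the falling limb, Q drops from 187 to 133 cfs between t = 3 h and t = 4 h (Δt = 1 h).
k = −Δt / ln(Q₂/Q₁) = −1 / ln(133/187) = 2.93 h.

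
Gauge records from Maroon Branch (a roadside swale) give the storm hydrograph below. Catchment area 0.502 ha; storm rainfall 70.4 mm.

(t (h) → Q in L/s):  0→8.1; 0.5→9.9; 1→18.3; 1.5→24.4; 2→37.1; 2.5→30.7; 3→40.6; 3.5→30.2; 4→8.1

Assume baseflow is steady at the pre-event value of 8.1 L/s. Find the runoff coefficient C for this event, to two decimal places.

C ≈ 0.69

ΣQ_DR = 134.5 L/s; V = ΣQ_DR·Δt = 2.421 × 10^5 L.
Runoff depth d = V / A = 48.23 mm.
C = d / P = 48.23 / 70.4 = 0.69.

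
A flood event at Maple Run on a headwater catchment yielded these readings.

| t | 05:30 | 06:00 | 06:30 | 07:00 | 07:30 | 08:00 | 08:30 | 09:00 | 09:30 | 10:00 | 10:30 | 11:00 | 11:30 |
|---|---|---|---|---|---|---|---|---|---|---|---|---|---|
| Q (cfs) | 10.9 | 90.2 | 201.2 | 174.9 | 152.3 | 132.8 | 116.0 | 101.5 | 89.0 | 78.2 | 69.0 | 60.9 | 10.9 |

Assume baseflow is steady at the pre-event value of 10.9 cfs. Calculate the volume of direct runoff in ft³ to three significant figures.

Direct-runoff ordinates (Q − Q_b): 0.0, 79.3, 190.3, 164.0, 141.4, 121.9, 105.1, 90.6, 78.1, 67.3, 58.1, 50.0, 0.0 cfs.
ΣQ_DR = 1146 cfs.
With Δt = 0.5 h = 1800 s, V = ΣQ_DR · Δt = 1146 × 1800 = 2.06 × 10^6 ft³.

V ≈ 2.06 × 10^6 ft³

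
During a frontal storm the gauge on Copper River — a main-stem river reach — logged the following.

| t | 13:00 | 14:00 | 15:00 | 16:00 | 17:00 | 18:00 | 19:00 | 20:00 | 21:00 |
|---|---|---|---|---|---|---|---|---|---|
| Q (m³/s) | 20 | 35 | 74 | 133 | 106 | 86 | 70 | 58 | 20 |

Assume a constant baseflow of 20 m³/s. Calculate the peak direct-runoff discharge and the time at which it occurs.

Subtracting baseflow gives direct-runoff ordinates: 0.0, 15.0, 54.0, 113.0, 86.0, 66.0, 50.0, 38.0, 0.0 m³/s.
The maximum is 113.0 m³/s, occurring at the reading for t = 16:00.

Q_p = 113.0 m³/s at t = 16:00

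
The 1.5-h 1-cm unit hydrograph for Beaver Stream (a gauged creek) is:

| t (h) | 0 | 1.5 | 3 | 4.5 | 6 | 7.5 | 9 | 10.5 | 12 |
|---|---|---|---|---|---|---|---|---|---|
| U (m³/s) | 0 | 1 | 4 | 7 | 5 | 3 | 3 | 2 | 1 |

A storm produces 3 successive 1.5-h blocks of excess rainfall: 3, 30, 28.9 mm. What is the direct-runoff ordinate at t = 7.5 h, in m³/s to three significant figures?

By discrete convolution, Q_j = Σ (P_i / 10 mm) · U_{j−i}.
At t = 7.5 h (j=5): Q = (3/10)·3 + (30/10)·5 + (28.9/10)·7 = 36.1 m³/s.

Q ≈ 36.1 m³/s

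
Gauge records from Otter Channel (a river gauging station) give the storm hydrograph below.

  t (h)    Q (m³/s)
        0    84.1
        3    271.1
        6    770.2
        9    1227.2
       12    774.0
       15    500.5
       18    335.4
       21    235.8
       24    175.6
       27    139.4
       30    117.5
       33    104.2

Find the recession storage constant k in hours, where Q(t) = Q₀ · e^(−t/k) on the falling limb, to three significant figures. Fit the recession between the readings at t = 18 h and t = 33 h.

k ≈ 12.8 h

On the falling limb, Q drops from 335.4 to 104.2 m³/s between t = 18 h and t = 33 h (Δt = 15 h).
k = −Δt / ln(Q₂/Q₁) = −15 / ln(104.2/335.4) = 12.8 h.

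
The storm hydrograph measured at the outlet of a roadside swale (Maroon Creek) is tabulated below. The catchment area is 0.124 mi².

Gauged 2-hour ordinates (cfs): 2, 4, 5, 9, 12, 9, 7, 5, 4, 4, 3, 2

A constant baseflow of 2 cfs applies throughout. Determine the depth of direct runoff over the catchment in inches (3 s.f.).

Direct runoff: 0.0, 2.0, 3.0, 7.0, 10.0, 7.0, 5.0, 3.0, 2.0, 2.0, 1.0, 0.0 cfs; ΣQ_DR = 42.00 cfs.
V = ΣQ_DR · Δt = 42.00 × 7200 s = 3.024 × 10^5 ft³.
Over A = 0.124 mi², depth = V / A = 1.05 in.

d ≈ 1.05 in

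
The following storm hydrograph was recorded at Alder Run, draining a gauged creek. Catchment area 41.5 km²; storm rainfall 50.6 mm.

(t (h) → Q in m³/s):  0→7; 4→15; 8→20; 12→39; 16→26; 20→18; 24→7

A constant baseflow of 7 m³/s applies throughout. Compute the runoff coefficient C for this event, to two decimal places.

C ≈ 0.57

ΣQ_DR = 83.00 m³/s; V = ΣQ_DR·Δt = 1.195 × 10^6 m³.
Runoff depth d = V / A = 28.80 mm.
C = d / P = 28.80 / 50.6 = 0.57.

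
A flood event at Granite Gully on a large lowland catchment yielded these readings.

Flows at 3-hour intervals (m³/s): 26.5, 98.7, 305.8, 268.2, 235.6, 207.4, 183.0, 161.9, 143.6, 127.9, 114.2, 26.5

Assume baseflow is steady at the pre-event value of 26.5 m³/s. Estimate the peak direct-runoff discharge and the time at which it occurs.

Q_p = 279.3 m³/s at t = 6 h

Subtracting baseflow gives direct-runoff ordinates: 0.0, 72.2, 279.3, 241.7, 209.1, 180.9, 156.5, 135.4, 117.1, 101.4, 87.7, 0.0 m³/s.
The maximum is 279.3 m³/s, occurring at the reading for t = 6 h.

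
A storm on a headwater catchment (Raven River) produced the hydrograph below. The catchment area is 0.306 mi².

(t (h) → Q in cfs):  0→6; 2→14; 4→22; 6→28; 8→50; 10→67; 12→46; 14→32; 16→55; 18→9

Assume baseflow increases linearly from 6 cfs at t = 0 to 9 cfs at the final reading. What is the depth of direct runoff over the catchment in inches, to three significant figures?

Direct runoff: 0.00, 7.67, 15.33, 21.00, 42.67, 59.33, 38.00, 23.67, 46.33, 0.00 cfs; ΣQ_DR = 254.0 cfs.
V = ΣQ_DR · Δt = 254.0 × 7200 s = 1.829 × 10^6 ft³.
Over A = 0.306 mi², depth = V / A = 2.57 in.

d ≈ 2.57 in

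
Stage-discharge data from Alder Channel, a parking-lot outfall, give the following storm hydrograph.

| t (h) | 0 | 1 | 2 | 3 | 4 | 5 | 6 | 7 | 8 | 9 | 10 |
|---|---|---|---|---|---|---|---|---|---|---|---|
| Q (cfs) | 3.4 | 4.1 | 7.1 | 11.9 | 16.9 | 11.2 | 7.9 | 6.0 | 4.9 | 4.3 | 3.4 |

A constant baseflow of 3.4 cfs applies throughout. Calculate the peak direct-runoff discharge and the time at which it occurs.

Subtracting baseflow gives direct-runoff ordinates: 0.0, 0.7, 3.7, 8.5, 13.5, 7.8, 4.5, 2.6, 1.5, 0.9, 0.0 cfs.
The maximum is 13.5 cfs, occurring at the reading for t = 4 h.

Q_p = 13.5 cfs at t = 4 h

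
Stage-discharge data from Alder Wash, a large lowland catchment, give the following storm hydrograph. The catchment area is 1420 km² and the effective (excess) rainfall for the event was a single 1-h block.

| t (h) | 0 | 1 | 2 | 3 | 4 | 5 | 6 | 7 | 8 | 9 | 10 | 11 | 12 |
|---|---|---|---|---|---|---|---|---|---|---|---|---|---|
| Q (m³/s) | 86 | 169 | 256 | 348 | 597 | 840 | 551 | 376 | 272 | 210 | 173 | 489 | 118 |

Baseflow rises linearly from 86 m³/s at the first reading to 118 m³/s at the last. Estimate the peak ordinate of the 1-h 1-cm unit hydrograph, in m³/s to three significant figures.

U_p ≈ 925 m³/s

Direct runoff: 0.00, 80.33, 164.67, 254.00, 500.33, 740.67, 449.00, 271.33, 164.67, 100.00, 60.33, 373.67, 0.00 m³/s; ΣQ_DR = 3159 m³/s, peak = 740.67 m³/s.
Runoff depth d = ΣQ_DR·Δt / A = 3159 × 3600 / (1420 km²) = 8.009 mm.
The 1-cm UH is the DRH scaled by (10 mm)/d, so U_p = 740.67 × 10/8.009 = 925 m³/s.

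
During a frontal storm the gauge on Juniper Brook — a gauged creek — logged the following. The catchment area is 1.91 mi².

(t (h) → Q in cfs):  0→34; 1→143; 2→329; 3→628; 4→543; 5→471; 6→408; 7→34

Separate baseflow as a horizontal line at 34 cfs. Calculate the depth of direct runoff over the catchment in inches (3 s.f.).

Direct runoff: 0.0, 109.0, 295.0, 594.0, 509.0, 437.0, 374.0, 0.0 cfs; ΣQ_DR = 2318 cfs.
V = ΣQ_DR · Δt = 2318 × 3600 s = 8.345 × 10^6 ft³.
Over A = 1.91 mi², depth = V / A = 1.88 in.

d ≈ 1.88 in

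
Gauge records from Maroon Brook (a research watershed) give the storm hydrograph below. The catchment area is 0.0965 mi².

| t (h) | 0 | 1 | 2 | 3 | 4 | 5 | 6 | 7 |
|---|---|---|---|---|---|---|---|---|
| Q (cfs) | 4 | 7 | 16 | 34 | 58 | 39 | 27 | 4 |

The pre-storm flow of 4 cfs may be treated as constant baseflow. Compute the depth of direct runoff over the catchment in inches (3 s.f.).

d ≈ 2.52 in

Direct runoff: 0.0, 3.0, 12.0, 30.0, 54.0, 35.0, 23.0, 0.0 cfs; ΣQ_DR = 157.0 cfs.
V = ΣQ_DR · Δt = 157.0 × 3600 s = 5.652 × 10^5 ft³.
Over A = 0.0965 mi², depth = V / A = 2.52 in.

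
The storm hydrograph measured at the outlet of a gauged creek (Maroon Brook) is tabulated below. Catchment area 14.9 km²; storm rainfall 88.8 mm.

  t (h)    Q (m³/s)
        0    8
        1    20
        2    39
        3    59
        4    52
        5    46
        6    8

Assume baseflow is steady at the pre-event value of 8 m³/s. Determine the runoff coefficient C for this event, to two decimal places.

ΣQ_DR = 176.0 m³/s; V = ΣQ_DR·Δt = 6.336 × 10^5 m³.
Runoff depth d = V / A = 42.52 mm.
C = d / P = 42.52 / 88.8 = 0.48.

C ≈ 0.48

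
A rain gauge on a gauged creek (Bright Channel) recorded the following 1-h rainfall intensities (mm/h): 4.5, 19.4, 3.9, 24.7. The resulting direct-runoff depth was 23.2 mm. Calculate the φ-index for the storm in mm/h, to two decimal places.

φ ≈ 10.45 mm/h

Only the 2 blocks with intensity above φ contribute runoff: 19.4, 24.7 mm/h.
Σ(I−φ)·Δt = d  ⇒  (19.4+24.7 − 2φ)·1 = 23.2
φ = (44.10 − 23.2/1) / 2 = 10.45 mm/h.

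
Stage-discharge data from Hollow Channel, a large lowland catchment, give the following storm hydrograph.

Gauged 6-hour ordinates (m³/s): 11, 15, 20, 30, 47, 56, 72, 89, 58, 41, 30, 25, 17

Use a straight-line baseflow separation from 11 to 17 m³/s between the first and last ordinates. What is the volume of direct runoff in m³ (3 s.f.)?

V ≈ 7.11 × 10^6 m³

Direct-runoff ordinates (Q − Q_b): 0.00, 3.50, 8.00, 17.50, 34.00, 42.50, 58.00, 74.50, 43.00, 25.50, 14.00, 8.50, 0.00 m³/s.
ΣQ_DR = 329.0 m³/s.
With Δt = 6 h = 21600 s, V = ΣQ_DR · Δt = 329.0 × 21600 = 7.11 × 10^6 m³.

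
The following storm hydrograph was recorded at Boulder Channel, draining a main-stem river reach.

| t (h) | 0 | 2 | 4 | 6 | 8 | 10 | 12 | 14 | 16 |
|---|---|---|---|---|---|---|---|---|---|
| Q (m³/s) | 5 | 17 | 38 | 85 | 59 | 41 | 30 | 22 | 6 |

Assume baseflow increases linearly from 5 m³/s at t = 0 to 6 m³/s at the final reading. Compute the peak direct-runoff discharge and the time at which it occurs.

Subtracting baseflow gives direct-runoff ordinates: 0.00, 11.88, 32.75, 79.62, 53.50, 35.38, 24.25, 16.12, 0.00 m³/s.
The maximum is 79.62 m³/s, occurring at the reading for t = 6 h.

Q_p = 79.62 m³/s at t = 6 h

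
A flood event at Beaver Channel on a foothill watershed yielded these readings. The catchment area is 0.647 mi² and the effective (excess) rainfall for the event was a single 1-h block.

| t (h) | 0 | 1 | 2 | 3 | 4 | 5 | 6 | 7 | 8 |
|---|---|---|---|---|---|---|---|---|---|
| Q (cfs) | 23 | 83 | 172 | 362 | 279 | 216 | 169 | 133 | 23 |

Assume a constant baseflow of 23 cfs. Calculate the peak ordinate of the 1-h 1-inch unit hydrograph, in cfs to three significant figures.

U_p ≈ 113 cfs

Direct runoff: 0.0, 60.0, 149.0, 339.0, 256.0, 193.0, 146.0, 110.0, 0.0 cfs; ΣQ_DR = 1253 cfs, peak = 339.0 cfs.
Runoff depth d = ΣQ_DR·Δt / A = 1253 × 3600 / (0.647 mi²) = 3.001 in.
The 1-inch UH is the DRH scaled by (1 in)/d, so U_p = 339.0 × 1/3.001 = 113 cfs.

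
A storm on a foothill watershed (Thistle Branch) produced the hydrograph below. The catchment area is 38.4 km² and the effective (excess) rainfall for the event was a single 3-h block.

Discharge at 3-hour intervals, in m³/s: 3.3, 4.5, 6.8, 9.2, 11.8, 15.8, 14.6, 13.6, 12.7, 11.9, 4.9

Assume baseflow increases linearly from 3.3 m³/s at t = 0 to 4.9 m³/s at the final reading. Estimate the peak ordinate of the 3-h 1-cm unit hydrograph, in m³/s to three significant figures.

U_p ≈ 6.50 m³/s

Direct runoff: 0.00, 1.04, 3.18, 5.42, 7.86, 11.70, 10.34, 9.18, 8.12, 7.16, 0.00 m³/s; ΣQ_DR = 64.00 m³/s, peak = 11.70 m³/s.
Runoff depth d = ΣQ_DR·Δt / A = 64.00 × 10800 / (38.4 km²) = 18.00 mm.
The 1-cm UH is the DRH scaled by (10 mm)/d, so U_p = 11.70 × 10/18.00 = 6.50 m³/s.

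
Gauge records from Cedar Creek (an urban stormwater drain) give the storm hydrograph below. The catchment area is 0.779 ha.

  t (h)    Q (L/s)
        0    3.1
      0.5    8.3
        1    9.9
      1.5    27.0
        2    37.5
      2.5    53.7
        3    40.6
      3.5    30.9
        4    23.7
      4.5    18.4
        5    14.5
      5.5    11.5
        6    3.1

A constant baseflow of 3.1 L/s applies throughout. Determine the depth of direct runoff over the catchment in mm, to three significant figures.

d ≈ 55.9 mm

Direct runoff: 0.0, 5.2, 6.8, 23.9, 34.4, 50.6, 37.5, 27.8, 20.6, 15.3, 11.4, 8.4, 0.0 L/s; ΣQ_DR = 241.9 L/s.
V = ΣQ_DR · Δt = 241.9 × 1800 s = 4.354 × 10^5 L.
Over A = 0.779 ha, depth = V / A = 55.9 mm.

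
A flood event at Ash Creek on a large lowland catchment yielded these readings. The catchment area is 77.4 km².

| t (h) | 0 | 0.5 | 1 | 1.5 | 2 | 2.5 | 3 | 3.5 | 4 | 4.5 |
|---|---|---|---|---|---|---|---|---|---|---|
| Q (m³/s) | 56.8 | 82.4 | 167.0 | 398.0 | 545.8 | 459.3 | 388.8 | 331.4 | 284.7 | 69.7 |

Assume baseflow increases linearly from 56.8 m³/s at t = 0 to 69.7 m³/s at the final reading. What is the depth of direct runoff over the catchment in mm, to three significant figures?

Direct runoff: 0.00, 24.17, 107.33, 336.90, 483.27, 395.33, 323.40, 264.57, 216.43, 0.00 m³/s; ΣQ_DR = 2151 m³/s.
V = ΣQ_DR · Δt = 2151 × 1800 s = 3.873 × 10^6 m³.
Over A = 77.4 km², depth = V / A = 50.0 mm.

d ≈ 50.0 mm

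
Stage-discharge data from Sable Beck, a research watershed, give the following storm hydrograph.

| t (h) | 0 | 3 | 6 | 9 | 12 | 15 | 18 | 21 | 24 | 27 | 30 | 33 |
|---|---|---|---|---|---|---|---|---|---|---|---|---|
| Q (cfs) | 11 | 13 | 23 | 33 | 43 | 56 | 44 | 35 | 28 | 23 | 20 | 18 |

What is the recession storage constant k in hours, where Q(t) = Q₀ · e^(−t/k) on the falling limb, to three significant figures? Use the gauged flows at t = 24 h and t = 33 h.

k ≈ 20.4 h

On the falling limb, Q drops from 28 to 18 cfs between t = 24 h and t = 33 h (Δt = 9 h).
k = −Δt / ln(Q₂/Q₁) = −9 / ln(18/28) = 20.4 h.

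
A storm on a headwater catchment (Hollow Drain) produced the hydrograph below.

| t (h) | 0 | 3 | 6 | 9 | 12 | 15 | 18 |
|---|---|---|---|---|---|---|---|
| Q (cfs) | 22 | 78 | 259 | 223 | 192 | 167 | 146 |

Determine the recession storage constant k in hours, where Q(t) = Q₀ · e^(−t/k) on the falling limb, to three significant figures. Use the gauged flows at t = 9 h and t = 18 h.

On the falling limb, Q drops from 223 to 146 cfs between t = 9 h and t = 18 h (Δt = 9 h).
k = −Δt / ln(Q₂/Q₁) = −9 / ln(146/223) = 21.2 h.

k ≈ 21.2 h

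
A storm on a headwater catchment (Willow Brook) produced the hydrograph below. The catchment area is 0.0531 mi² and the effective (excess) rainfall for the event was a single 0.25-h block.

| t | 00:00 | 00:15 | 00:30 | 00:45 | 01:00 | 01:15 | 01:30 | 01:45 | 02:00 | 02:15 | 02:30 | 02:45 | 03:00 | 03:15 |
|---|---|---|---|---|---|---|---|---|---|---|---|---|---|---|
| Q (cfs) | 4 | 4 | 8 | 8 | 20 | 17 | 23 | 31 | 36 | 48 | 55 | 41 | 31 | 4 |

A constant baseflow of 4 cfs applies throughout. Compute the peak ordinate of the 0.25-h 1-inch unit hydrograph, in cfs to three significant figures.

Direct runoff: 0.0, 0.0, 4.0, 4.0, 16.0, 13.0, 19.0, 27.0, 32.0, 44.0, 51.0, 37.0, 27.0, 0.0 cfs; ΣQ_DR = 274.0 cfs, peak = 51.0 cfs.
Runoff depth d = ΣQ_DR·Δt / A = 274.0 × 900 / (0.0531 mi²) = 1.999 in.
The 1-inch UH is the DRH scaled by (1 in)/d, so U_p = 51.0 × 1/1.999 = 25.5 cfs.

U_p ≈ 25.5 cfs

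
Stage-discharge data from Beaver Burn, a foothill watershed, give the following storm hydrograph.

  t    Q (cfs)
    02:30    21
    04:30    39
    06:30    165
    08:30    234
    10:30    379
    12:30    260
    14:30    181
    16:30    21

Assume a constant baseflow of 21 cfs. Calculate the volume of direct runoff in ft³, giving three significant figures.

Direct-runoff ordinates (Q − Q_b): 0.0, 18.0, 144.0, 213.0, 358.0, 239.0, 160.0, 0.0 cfs.
ΣQ_DR = 1132 cfs.
With Δt = 2 h = 7200 s, V = ΣQ_DR · Δt = 1132 × 7200 = 8.15 × 10^6 ft³.

V ≈ 8.15 × 10^6 ft³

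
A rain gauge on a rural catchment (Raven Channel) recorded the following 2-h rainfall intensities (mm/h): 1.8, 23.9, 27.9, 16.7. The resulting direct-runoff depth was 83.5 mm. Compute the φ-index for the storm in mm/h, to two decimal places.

φ ≈ 8.92 mm/h

Only the 3 blocks with intensity above φ contribute runoff: 23.9, 27.9, 16.7 mm/h.
Σ(I−φ)·Δt = d  ⇒  (23.9+27.9+16.7 − 3φ)·2 = 83.5
φ = (68.50 − 83.5/2) / 3 = 8.92 mm/h.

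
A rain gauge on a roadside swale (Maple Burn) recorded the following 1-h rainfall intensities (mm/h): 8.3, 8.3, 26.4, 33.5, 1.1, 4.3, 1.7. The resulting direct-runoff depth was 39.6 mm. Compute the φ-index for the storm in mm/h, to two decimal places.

Only the 2 blocks with intensity above φ contribute runoff: 26.4, 33.5 mm/h.
Σ(I−φ)·Δt = d  ⇒  (26.4+33.5 − 2φ)·1 = 39.6
φ = (59.90 − 39.6/1) / 2 = 10.15 mm/h.

φ ≈ 10.15 mm/h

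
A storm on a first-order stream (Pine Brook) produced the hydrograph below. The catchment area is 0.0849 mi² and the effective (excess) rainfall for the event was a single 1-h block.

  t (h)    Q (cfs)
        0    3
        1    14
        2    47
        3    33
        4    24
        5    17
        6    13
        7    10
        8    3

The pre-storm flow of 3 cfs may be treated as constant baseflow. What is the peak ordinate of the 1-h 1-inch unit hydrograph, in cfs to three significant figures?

Direct runoff: 0.0, 11.0, 44.0, 30.0, 21.0, 14.0, 10.0, 7.0, 0.0 cfs; ΣQ_DR = 137.0 cfs, peak = 44.0 cfs.
Runoff depth d = ΣQ_DR·Δt / A = 137.0 × 3600 / (0.0849 mi²) = 2.501 in.
The 1-inch UH is the DRH scaled by (1 in)/d, so U_p = 44.0 × 1/2.501 = 17.6 cfs.

U_p ≈ 17.6 cfs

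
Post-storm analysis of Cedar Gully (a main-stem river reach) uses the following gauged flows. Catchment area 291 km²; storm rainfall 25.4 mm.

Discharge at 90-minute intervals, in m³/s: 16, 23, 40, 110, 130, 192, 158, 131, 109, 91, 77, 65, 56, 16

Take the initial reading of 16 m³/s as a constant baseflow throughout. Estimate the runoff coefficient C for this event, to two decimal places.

ΣQ_DR = 990.0 m³/s; V = ΣQ_DR·Δt = 5.346 × 10^6 m³.
Runoff depth d = V / A = 18.37 mm.
C = d / P = 18.37 / 25.4 = 0.72.

C ≈ 0.72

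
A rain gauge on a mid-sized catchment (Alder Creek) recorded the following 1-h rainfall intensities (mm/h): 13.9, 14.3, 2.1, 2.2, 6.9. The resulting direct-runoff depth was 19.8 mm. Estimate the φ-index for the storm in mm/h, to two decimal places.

Only the 3 blocks with intensity above φ contribute runoff: 13.9, 14.3, 6.9 mm/h.
Σ(I−φ)·Δt = d  ⇒  (13.9+14.3+6.9 − 3φ)·1 = 19.8
φ = (35.10 − 19.8/1) / 3 = 5.10 mm/h.

φ ≈ 5.10 mm/h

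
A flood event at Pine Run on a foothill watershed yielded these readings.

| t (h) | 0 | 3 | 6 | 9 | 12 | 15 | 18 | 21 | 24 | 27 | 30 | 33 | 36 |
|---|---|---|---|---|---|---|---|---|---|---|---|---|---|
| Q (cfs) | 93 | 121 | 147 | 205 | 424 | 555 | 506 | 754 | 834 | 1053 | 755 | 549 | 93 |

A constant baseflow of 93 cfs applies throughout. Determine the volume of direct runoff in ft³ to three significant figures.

Direct-runoff ordinates (Q − Q_b): 0.0, 28.0, 54.0, 112.0, 331.0, 462.0, 413.0, 661.0, 741.0, 960.0, 662.0, 456.0, 0.0 cfs.
ΣQ_DR = 4880 cfs.
With Δt = 3 h = 10800 s, V = ΣQ_DR · Δt = 4880 × 10800 = 5.27 × 10^7 ft³.

V ≈ 5.27 × 10^7 ft³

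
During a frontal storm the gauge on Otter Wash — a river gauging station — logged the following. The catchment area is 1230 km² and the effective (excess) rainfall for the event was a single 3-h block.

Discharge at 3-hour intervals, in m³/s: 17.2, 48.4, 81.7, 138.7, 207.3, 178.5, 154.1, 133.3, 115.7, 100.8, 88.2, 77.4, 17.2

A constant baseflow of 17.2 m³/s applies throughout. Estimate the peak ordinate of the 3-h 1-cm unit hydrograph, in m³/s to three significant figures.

U_p ≈ 191 m³/s

Direct runoff: 0.0, 31.2, 64.5, 121.5, 190.1, 161.3, 136.9, 116.1, 98.5, 83.6, 71.0, 60.2, 0.0 m³/s; ΣQ_DR = 1135 m³/s, peak = 190.1 m³/s.
Runoff depth d = ΣQ_DR·Δt / A = 1135 × 10800 / (1230 km²) = 9.965 mm.
The 1-cm UH is the DRH scaled by (10 mm)/d, so U_p = 190.1 × 10/9.965 = 191 m³/s.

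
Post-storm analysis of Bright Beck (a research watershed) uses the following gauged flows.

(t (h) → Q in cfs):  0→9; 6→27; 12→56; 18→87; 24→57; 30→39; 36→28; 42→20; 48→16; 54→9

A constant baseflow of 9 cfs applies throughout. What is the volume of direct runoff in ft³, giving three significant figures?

Direct-runoff ordinates (Q − Q_b): 0.0, 18.0, 47.0, 78.0, 48.0, 30.0, 19.0, 11.0, 7.0, 0.0 cfs.
ΣQ_DR = 258.0 cfs.
With Δt = 6 h = 21600 s, V = ΣQ_DR · Δt = 258.0 × 21600 = 5.57 × 10^6 ft³.

V ≈ 5.57 × 10^6 ft³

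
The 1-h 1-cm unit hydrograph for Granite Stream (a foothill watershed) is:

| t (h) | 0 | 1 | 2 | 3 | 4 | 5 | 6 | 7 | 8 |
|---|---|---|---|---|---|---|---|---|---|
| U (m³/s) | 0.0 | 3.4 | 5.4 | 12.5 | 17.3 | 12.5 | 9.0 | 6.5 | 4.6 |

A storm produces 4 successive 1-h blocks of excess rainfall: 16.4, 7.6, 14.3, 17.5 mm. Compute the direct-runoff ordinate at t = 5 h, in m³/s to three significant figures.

By discrete convolution, Q_j = Σ (P_i / 10 mm) · U_{j−i}.
At t = 5 h (j=5): Q = (16.4/10)·12.5 + (7.6/10)·17.3 + (14.3/10)·12.5 + (17.5/10)·5.4 = 61.0 m³/s.

Q ≈ 61.0 m³/s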